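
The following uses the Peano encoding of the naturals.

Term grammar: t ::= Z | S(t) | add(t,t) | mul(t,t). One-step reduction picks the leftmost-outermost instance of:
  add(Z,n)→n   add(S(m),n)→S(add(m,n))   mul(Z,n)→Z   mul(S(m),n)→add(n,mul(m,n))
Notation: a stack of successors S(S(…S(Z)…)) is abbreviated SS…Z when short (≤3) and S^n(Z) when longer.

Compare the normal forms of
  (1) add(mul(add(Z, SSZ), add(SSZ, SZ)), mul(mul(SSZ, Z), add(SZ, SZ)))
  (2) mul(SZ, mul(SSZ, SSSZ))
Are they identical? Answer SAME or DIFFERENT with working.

Term A:
  start: add(mul(add(Z, SSZ), add(SSZ, SZ)), mul(mul(SSZ, Z), add(SZ, SZ)))
  [1] add(mul(SSZ, add(SSZ, SZ)), mul(mul(SSZ, Z), add(SZ, SZ)))
  [2] add(add(add(SSZ, SZ), mul(SZ, add(SSZ, SZ))), mul(mul(SSZ, Z), add(SZ, SZ)))
  [3] add(add(S(add(SZ, SZ)), mul(SZ, add(SSZ, SZ))), mul(mul(SSZ, Z), add(SZ, SZ)))
  [4] add(S(add(add(SZ, SZ), mul(SZ, add(SSZ, SZ)))), mul(mul(SSZ, Z), add(SZ, SZ)))
  [5] S(add(add(add(SZ, SZ), mul(SZ, add(SSZ, SZ))), mul(mul(SSZ, Z), add(SZ, SZ))))
  [6] S(add(add(S(add(Z, SZ)), mul(SZ, add(SSZ, SZ))), mul(mul(SSZ, Z), add(SZ, SZ))))
  [7] S(add(S(add(add(Z, SZ), mul(SZ, add(SSZ, SZ)))), mul(mul(SSZ, Z), add(SZ, SZ))))
  [8] S(S(add(add(add(Z, SZ), mul(SZ, add(SSZ, SZ))), mul(mul(SSZ, Z), add(SZ, SZ)))))
  [9] S(S(add(add(SZ, mul(SZ, add(SSZ, SZ))), mul(mul(SSZ, Z), add(SZ, SZ)))))
  [10] S(S(add(S(add(Z, mul(SZ, add(SSZ, SZ)))), mul(mul(SSZ, Z), add(SZ, SZ)))))
  [11] S(S(S(add(add(Z, mul(SZ, add(SSZ, SZ))), mul(mul(SSZ, Z), add(SZ, SZ))))))
  [12] S(S(S(add(mul(SZ, add(SSZ, SZ)), mul(mul(SSZ, Z), add(SZ, SZ))))))
  [13] S(S(S(add(add(add(SSZ, SZ), mul(Z, add(SSZ, SZ))), mul(mul(SSZ, Z), add(SZ, SZ))))))
  [14] S(S(S(add(add(S(add(SZ, SZ)), mul(Z, add(SSZ, SZ))), mul(mul(SSZ, Z), add(SZ, SZ))))))
  [15] S(S(S(add(S(add(add(SZ, SZ), mul(Z, add(SSZ, SZ)))), mul(mul(SSZ, Z), add(SZ, SZ))))))
  [16] S(S(S(S(add(add(add(SZ, SZ), mul(Z, add(SSZ, SZ))), mul(mul(SSZ, Z), add(SZ, SZ)))))))
  [17] S(S(S(S(add(add(S(add(Z, SZ)), mul(Z, add(SSZ, SZ))), mul(mul(SSZ, Z), add(SZ, SZ)))))))
  [18] S(S(S(S(add(S(add(add(Z, SZ), mul(Z, add(SSZ, SZ)))), mul(mul(SSZ, Z), add(SZ, SZ)))))))
  [19] S(S(S(S(S(add(add(add(Z, SZ), mul(Z, add(SSZ, SZ))), mul(mul(SSZ, Z), add(SZ, SZ))))))))
  [20] S(S(S(S(S(add(add(SZ, mul(Z, add(SSZ, SZ))), mul(mul(SSZ, Z), add(SZ, SZ))))))))
  [21] S(S(S(S(S(add(S(add(Z, mul(Z, add(SSZ, SZ)))), mul(mul(SSZ, Z), add(SZ, SZ))))))))
  [22] S(S(S(S(S(S(add(add(Z, mul(Z, add(SSZ, SZ))), mul(mul(SSZ, Z), add(SZ, SZ)))))))))
  [23] S(S(S(S(S(S(add(mul(Z, add(SSZ, SZ)), mul(mul(SSZ, Z), add(SZ, SZ)))))))))
  [24] S(S(S(S(S(S(add(Z, mul(mul(SSZ, Z), add(SZ, SZ)))))))))
  [25] S(S(S(S(S(S(mul(mul(SSZ, Z), add(SZ, SZ))))))))
  [26] S(S(S(S(S(S(mul(add(Z, mul(SZ, Z)), add(SZ, SZ))))))))
  [27] S(S(S(S(S(S(mul(mul(SZ, Z), add(SZ, SZ))))))))
  [28] S(S(S(S(S(S(mul(add(Z, mul(Z, Z)), add(SZ, SZ))))))))
  [29] S(S(S(S(S(S(mul(mul(Z, Z), add(SZ, SZ))))))))
  [30] S(S(S(S(S(S(mul(Z, add(SZ, SZ))))))))
  [31] S^6(Z)

Term B:
  start: mul(SZ, mul(SSZ, SSSZ))
  [1] add(mul(SSZ, SSSZ), mul(Z, mul(SSZ, SSSZ)))
  [2] add(add(SSSZ, mul(SZ, SSSZ)), mul(Z, mul(SSZ, SSSZ)))
  [3] add(S(add(SSZ, mul(SZ, SSSZ))), mul(Z, mul(SSZ, SSSZ)))
  [4] S(add(add(SSZ, mul(SZ, SSSZ)), mul(Z, mul(SSZ, SSSZ))))
  [5] S(add(S(add(SZ, mul(SZ, SSSZ))), mul(Z, mul(SSZ, SSSZ))))
  [6] S(S(add(add(SZ, mul(SZ, SSSZ)), mul(Z, mul(SSZ, SSSZ)))))
  [7] S(S(add(S(add(Z, mul(SZ, SSSZ))), mul(Z, mul(SSZ, SSSZ)))))
  [8] S(S(S(add(add(Z, mul(SZ, SSSZ)), mul(Z, mul(SSZ, SSSZ))))))
  [9] S(S(S(add(mul(SZ, SSSZ), mul(Z, mul(SSZ, SSSZ))))))
  [10] S(S(S(add(add(SSSZ, mul(Z, SSSZ)), mul(Z, mul(SSZ, SSSZ))))))
  [11] S(S(S(add(S(add(SSZ, mul(Z, SSSZ))), mul(Z, mul(SSZ, SSSZ))))))
  [12] S(S(S(S(add(add(SSZ, mul(Z, SSSZ)), mul(Z, mul(SSZ, SSSZ)))))))
  [13] S(S(S(S(add(S(add(SZ, mul(Z, SSSZ))), mul(Z, mul(SSZ, SSSZ)))))))
  [14] S(S(S(S(S(add(add(SZ, mul(Z, SSSZ)), mul(Z, mul(SSZ, SSSZ))))))))
  [15] S(S(S(S(S(add(S(add(Z, mul(Z, SSSZ))), mul(Z, mul(SSZ, SSSZ))))))))
  [16] S(S(S(S(S(S(add(add(Z, mul(Z, SSSZ)), mul(Z, mul(SSZ, SSSZ)))))))))
  [17] S(S(S(S(S(S(add(mul(Z, SSSZ), mul(Z, mul(SSZ, SSSZ)))))))))
  [18] S(S(S(S(S(S(add(Z, mul(Z, mul(SSZ, SSSZ)))))))))
  [19] S(S(S(S(S(S(mul(Z, mul(SSZ, SSSZ))))))))
  [20] S^6(Z)

Answer: SAME — A ⇓ S^6(Z), B ⇓ S^6(Z)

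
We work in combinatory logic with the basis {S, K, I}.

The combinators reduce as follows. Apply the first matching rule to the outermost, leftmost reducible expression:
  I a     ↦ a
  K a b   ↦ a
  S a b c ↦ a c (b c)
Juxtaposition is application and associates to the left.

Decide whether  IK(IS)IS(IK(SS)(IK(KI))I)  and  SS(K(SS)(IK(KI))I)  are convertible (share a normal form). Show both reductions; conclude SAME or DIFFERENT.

Answer: SAME — A ⇓ SS(SSI), B ⇓ SS(SSI)

Derivation:
Term A:
  start: IK(IS)IS(IK(SS)(IK(KI))I)
  [1] K(IS)IS(IK(SS)(IK(KI))I)
  [2] ISS(IK(SS)(IK(KI))I)
  [3] SS(IK(SS)(IK(KI))I)
  [4] SS(K(SS)(IK(KI))I)
  [5] SS(SSI)

Term B:
  start: SS(K(SS)(IK(KI))I)
  [1] SS(SSI)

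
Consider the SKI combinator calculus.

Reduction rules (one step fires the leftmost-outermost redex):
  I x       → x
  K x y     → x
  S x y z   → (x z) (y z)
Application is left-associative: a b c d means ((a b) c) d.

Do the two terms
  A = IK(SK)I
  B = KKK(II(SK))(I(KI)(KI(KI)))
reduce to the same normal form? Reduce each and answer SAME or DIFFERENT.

Answer: SAME — A ⇓ SK, B ⇓ SK

Derivation:
Term A:
  start: IK(SK)I
  step 1: K(SK)I
  step 2: SK

Term B:
  start: KKK(II(SK))(I(KI)(KI(KI)))
  step 1: K(II(SK))(I(KI)(KI(KI)))
  step 2: II(SK)
  step 3: I(SK)
  step 4: SK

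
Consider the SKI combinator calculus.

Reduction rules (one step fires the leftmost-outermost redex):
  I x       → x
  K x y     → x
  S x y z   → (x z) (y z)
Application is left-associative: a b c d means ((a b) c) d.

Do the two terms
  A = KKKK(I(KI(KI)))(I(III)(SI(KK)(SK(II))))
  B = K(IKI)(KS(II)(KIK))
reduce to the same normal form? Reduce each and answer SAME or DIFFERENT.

Answer: DIFFERENT — A ⇓ KK, B ⇓ KI

Working:
Term A:
  start: KKKK(I(KI(KI)))(I(III)(SI(KK)(SK(II))))
  [1] KK(I(KI(KI)))(I(III)(SI(KK)(SK(II))))
  [2] K(I(III)(SI(KK)(SK(II))))
  [3] K(III(SI(KK)(SK(II))))
  [4] K(II(SI(KK)(SK(II))))
  [5] K(I(SI(KK)(SK(II))))
  [6] K(SI(KK)(SK(II)))
  [7] K(I(SK(II))(KK(SK(II))))
  [8] K(SK(II)(KK(SK(II))))
  [9] K(K(KK(SK(II)))(II(KK(SK(II)))))
  [10] K(KK(SK(II)))
  [11] KK

Term B:
  start: K(IKI)(KS(II)(KIK))
  [1] IKI
  [2] KI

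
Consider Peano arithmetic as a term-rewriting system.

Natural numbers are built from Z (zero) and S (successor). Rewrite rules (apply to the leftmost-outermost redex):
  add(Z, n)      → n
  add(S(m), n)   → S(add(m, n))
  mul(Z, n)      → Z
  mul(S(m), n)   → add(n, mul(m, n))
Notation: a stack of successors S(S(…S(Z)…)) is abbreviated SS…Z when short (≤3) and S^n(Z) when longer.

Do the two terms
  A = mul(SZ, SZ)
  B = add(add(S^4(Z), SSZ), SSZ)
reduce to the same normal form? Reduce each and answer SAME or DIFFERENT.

Term A:
  start: mul(SZ, SZ)
  →1  add(SZ, mul(Z, SZ))
  →2  S(add(Z, mul(Z, SZ)))
  →3  S(mul(Z, SZ))
  →4  SZ

Term B:
  start: add(add(S^4(Z), SSZ), SSZ)
  →1  add(S(add(SSSZ, SSZ)), SSZ)
  →2  S(add(add(SSSZ, SSZ), SSZ))
  →3  S(add(S(add(SSZ, SSZ)), SSZ))
  →4  S(S(add(add(SSZ, SSZ), SSZ)))
  →5  S(S(add(S(add(SZ, SSZ)), SSZ)))
  →6  S(S(S(add(add(SZ, SSZ), SSZ))))
  →7  S(S(S(add(S(add(Z, SSZ)), SSZ))))
  →8  S(S(S(S(add(add(Z, SSZ), SSZ)))))
  →9  S(S(S(S(add(SSZ, SSZ)))))
  →10  S(S(S(S(S(add(SZ, SSZ))))))
  →11  S(S(S(S(S(S(add(Z, SSZ)))))))
  →12  S^8(Z)

Answer: DIFFERENT — A ⇓ SZ, B ⇓ S^8(Z)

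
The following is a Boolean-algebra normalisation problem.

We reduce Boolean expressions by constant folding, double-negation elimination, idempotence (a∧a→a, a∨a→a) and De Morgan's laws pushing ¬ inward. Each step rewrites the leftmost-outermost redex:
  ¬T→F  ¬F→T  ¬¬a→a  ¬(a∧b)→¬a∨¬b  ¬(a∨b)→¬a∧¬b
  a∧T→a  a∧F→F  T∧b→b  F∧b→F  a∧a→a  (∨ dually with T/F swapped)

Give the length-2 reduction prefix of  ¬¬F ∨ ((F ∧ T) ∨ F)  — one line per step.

Answer: after 2 steps: (F ∧ T) ∨ F

Reduction:
  start: ¬¬F ∨ ((F ∧ T) ∨ F)
  [1] F ∨ ((F ∧ T) ∨ F)
  [2] (F ∧ T) ∨ F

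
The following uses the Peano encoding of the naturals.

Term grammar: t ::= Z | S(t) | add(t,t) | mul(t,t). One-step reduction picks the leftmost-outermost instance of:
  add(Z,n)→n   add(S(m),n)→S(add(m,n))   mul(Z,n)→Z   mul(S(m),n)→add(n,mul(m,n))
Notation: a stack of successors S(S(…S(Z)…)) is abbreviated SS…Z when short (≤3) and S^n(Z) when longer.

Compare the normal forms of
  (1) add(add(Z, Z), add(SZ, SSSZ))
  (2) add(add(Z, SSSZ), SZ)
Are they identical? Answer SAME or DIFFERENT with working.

Term A:
  start: add(add(Z, Z), add(SZ, SSSZ))
  step 1: add(Z, add(SZ, SSSZ))
  step 2: add(SZ, SSSZ)
  step 3: S(add(Z, SSSZ))
  step 4: S^4(Z)

Term B:
  start: add(add(Z, SSSZ), SZ)
  step 1: add(SSSZ, SZ)
  step 2: S(add(SSZ, SZ))
  step 3: S(S(add(SZ, SZ)))
  step 4: S(S(S(add(Z, SZ))))
  step 5: S^4(Z)

Answer: SAME — A ⇓ S^4(Z), B ⇓ S^4(Z)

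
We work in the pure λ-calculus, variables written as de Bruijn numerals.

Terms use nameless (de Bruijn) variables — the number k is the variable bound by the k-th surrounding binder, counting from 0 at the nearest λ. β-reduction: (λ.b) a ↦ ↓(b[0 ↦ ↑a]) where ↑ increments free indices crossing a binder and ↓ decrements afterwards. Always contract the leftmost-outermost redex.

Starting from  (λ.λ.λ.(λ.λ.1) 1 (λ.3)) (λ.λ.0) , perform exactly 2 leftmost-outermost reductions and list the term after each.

Answer: after 2 steps: λ.λ.(λ.2) (λ.λ.λ.0)

Working:
  start: (λ.λ.λ.(λ.λ.1) 1 (λ.3)) (λ.λ.0)
  step 1: λ.λ.(λ.λ.1) 1 (λ.λ.λ.0)
  step 2: λ.λ.(λ.2) (λ.λ.λ.0)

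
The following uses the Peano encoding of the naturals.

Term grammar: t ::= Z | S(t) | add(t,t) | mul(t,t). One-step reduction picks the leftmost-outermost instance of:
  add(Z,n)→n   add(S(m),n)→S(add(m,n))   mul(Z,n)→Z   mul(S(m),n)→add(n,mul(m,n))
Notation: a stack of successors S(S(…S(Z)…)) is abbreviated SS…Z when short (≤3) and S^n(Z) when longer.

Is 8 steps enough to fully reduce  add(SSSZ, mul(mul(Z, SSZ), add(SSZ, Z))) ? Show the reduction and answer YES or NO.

  start: add(SSSZ, mul(mul(Z, SSZ), add(SSZ, Z)))
  [1] S(add(SSZ, mul(mul(Z, SSZ), add(SSZ, Z))))
  [2] S(S(add(SZ, mul(mul(Z, SSZ), add(SSZ, Z)))))
  [3] S(S(S(add(Z, mul(mul(Z, SSZ), add(SSZ, Z))))))
  [4] S(S(S(mul(mul(Z, SSZ), add(SSZ, Z)))))
  [5] S(S(S(mul(Z, add(SSZ, Z)))))
  [6] SSSZ

Answer: YES — reaches normal form SSSZ in 6 ≤ 8 steps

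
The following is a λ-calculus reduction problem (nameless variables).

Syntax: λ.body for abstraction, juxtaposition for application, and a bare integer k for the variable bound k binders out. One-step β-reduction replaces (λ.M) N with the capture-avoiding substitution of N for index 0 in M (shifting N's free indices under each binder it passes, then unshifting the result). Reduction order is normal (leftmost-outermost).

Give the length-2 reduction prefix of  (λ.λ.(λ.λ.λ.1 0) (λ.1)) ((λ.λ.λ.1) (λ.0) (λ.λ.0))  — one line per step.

Answer: after 2 steps: λ.λ.λ.1 0

Working:
  start: (λ.λ.(λ.λ.λ.1 0) (λ.1)) ((λ.λ.λ.1) (λ.0) (λ.λ.0))
  step 1: λ.(λ.λ.λ.1 0) (λ.1)
  step 2: λ.λ.λ.1 0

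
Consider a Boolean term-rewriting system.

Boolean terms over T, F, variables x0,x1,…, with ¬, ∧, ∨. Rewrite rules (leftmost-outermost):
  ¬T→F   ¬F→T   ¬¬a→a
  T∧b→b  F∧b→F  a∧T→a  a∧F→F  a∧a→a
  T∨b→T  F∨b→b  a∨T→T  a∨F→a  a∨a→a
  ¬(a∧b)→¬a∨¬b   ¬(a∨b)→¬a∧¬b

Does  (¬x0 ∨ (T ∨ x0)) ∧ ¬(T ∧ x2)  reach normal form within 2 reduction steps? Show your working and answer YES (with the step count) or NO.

Answer: NO — after 2 steps the term is T ∧ ¬(T ∧ x2), not yet normal

Working:
  start: (¬x0 ∨ (T ∨ x0)) ∧ ¬(T ∧ x2)
  step 1: (¬x0 ∨ T) ∧ ¬(T ∧ x2)
  step 2: T ∧ ¬(T ∧ x2)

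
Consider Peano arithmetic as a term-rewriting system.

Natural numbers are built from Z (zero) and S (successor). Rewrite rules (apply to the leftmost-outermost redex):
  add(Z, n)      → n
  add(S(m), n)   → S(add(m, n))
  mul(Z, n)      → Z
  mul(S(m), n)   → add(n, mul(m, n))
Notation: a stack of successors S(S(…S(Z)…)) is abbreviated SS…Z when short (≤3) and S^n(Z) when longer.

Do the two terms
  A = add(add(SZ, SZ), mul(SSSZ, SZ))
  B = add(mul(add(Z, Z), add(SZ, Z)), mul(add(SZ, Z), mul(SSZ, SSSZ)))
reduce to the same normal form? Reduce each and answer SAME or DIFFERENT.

Term A:
  start: add(add(SZ, SZ), mul(SSSZ, SZ))
  [1] add(S(add(Z, SZ)), mul(SSSZ, SZ))
  [2] S(add(add(Z, SZ), mul(SSSZ, SZ)))
  [3] S(add(SZ, mul(SSSZ, SZ)))
  [4] S(S(add(Z, mul(SSSZ, SZ))))
  [5] S(S(mul(SSSZ, SZ)))
  [6] S(S(add(SZ, mul(SSZ, SZ))))
  [7] S(S(S(add(Z, mul(SSZ, SZ)))))
  [8] S(S(S(mul(SSZ, SZ))))
  [9] S(S(S(add(SZ, mul(SZ, SZ)))))
  [10] S(S(S(S(add(Z, mul(SZ, SZ))))))
  [11] S(S(S(S(mul(SZ, SZ)))))
  [12] S(S(S(S(add(SZ, mul(Z, SZ))))))
  [13] S(S(S(S(S(add(Z, mul(Z, SZ)))))))
  [14] S(S(S(S(S(mul(Z, SZ))))))
  [15] S^5(Z)

Term B:
  start: add(mul(add(Z, Z), add(SZ, Z)), mul(add(SZ, Z), mul(SSZ, SSSZ)))
  [1] add(mul(Z, add(SZ, Z)), mul(add(SZ, Z), mul(SSZ, SSSZ)))
  [2] add(Z, mul(add(SZ, Z), mul(SSZ, SSSZ)))
  [3] mul(add(SZ, Z), mul(SSZ, SSSZ))
  [4] mul(S(add(Z, Z)), mul(SSZ, SSSZ))
  [5] add(mul(SSZ, SSSZ), mul(add(Z, Z), mul(SSZ, SSSZ)))
  [6] add(add(SSSZ, mul(SZ, SSSZ)), mul(add(Z, Z), mul(SSZ, SSSZ)))
  [7] add(S(add(SSZ, mul(SZ, SSSZ))), mul(add(Z, Z), mul(SSZ, SSSZ)))
  [8] S(add(add(SSZ, mul(SZ, SSSZ)), mul(add(Z, Z), mul(SSZ, SSSZ))))
  [9] S(add(S(add(SZ, mul(SZ, SSSZ))), mul(add(Z, Z), mul(SSZ, SSSZ))))
  [10] S(S(add(add(SZ, mul(SZ, SSSZ)), mul(add(Z, Z), mul(SSZ, SSSZ)))))
  [11] S(S(add(S(add(Z, mul(SZ, SSSZ))), mul(add(Z, Z), mul(SSZ, SSSZ)))))
  [12] S(S(S(add(add(Z, mul(SZ, SSSZ)), mul(add(Z, Z), mul(SSZ, SSSZ))))))
  [13] S(S(S(add(mul(SZ, SSSZ), mul(add(Z, Z), mul(SSZ, SSSZ))))))
  [14] S(S(S(add(add(SSSZ, mul(Z, SSSZ)), mul(add(Z, Z), mul(SSZ, SSSZ))))))
  [15] S(S(S(add(S(add(SSZ, mul(Z, SSSZ))), mul(add(Z, Z), mul(SSZ, SSSZ))))))
  [16] S(S(S(S(add(add(SSZ, mul(Z, SSSZ)), mul(add(Z, Z), mul(SSZ, SSSZ)))))))
  [17] S(S(S(S(add(S(add(SZ, mul(Z, SSSZ))), mul(add(Z, Z), mul(SSZ, SSSZ)))))))
  [18] S(S(S(S(S(add(add(SZ, mul(Z, SSSZ)), mul(add(Z, Z), mul(SSZ, SSSZ))))))))
  [19] S(S(S(S(S(add(S(add(Z, mul(Z, SSSZ))), mul(add(Z, Z), mul(SSZ, SSSZ))))))))
  [20] S(S(S(S(S(S(add(add(Z, mul(Z, SSSZ)), mul(add(Z, Z), mul(SSZ, SSSZ)))))))))
  [21] S(S(S(S(S(S(add(mul(Z, SSSZ), mul(add(Z, Z), mul(SSZ, SSSZ)))))))))
  [22] S(S(S(S(S(S(add(Z, mul(add(Z, Z), mul(SSZ, SSSZ)))))))))
  [23] S(S(S(S(S(S(mul(add(Z, Z), mul(SSZ, SSSZ))))))))
  [24] S(S(S(S(S(S(mul(Z, mul(SSZ, SSSZ))))))))
  [25] S^6(Z)

Answer: DIFFERENT — A ⇓ S^5(Z), B ⇓ S^6(Z)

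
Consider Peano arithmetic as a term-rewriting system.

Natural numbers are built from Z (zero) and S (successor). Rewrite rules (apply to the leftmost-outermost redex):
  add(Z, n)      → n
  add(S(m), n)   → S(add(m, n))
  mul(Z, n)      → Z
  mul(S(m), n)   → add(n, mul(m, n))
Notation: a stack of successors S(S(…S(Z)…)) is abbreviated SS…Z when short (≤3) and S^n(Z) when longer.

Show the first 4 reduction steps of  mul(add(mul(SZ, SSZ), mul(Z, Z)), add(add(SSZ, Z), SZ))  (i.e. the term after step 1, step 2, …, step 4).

Answer: after 4 steps: add(add(add(SSZ, Z), SZ), mul(add(add(SZ, mul(Z, SSZ)), mul(Z, Z)), add(add(SSZ, Z), SZ)))

Derivation:
  start: mul(add(mul(SZ, SSZ), mul(Z, Z)), add(add(SSZ, Z), SZ))
  [1] mul(add(add(SSZ, mul(Z, SSZ)), mul(Z, Z)), add(add(SSZ, Z), SZ))
  [2] mul(add(S(add(SZ, mul(Z, SSZ))), mul(Z, Z)), add(add(SSZ, Z), SZ))
  [3] mul(S(add(add(SZ, mul(Z, SSZ)), mul(Z, Z))), add(add(SSZ, Z), SZ))
  [4] add(add(add(SSZ, Z), SZ), mul(add(add(SZ, mul(Z, SSZ)), mul(Z, Z)), add(add(SSZ, Z), SZ)))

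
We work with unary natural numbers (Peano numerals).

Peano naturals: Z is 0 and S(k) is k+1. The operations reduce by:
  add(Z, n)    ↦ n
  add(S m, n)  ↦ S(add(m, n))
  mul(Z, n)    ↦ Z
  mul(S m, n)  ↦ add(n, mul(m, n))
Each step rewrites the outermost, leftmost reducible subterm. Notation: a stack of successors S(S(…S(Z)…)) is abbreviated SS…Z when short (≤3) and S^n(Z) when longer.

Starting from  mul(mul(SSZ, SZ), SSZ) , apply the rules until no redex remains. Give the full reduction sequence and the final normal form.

Answer: normal form = S^4(Z)  (in 16 steps)

Working:
  start: mul(mul(SSZ, SZ), SSZ)
  →1  mul(add(SZ, mul(SZ, SZ)), SSZ)
  →2  mul(S(add(Z, mul(SZ, SZ))), SSZ)
  →3  add(SSZ, mul(add(Z, mul(SZ, SZ)), SSZ))
  →4  S(add(SZ, mul(add(Z, mul(SZ, SZ)), SSZ)))
  →5  S(S(add(Z, mul(add(Z, mul(SZ, SZ)), SSZ))))
  →6  S(S(mul(add(Z, mul(SZ, SZ)), SSZ)))
  →7  S(S(mul(mul(SZ, SZ), SSZ)))
  →8  S(S(mul(add(SZ, mul(Z, SZ)), SSZ)))
  →9  S(S(mul(S(add(Z, mul(Z, SZ))), SSZ)))
  →10  S(S(add(SSZ, mul(add(Z, mul(Z, SZ)), SSZ))))
  →11  S(S(S(add(SZ, mul(add(Z, mul(Z, SZ)), SSZ)))))
  →12  S(S(S(S(add(Z, mul(add(Z, mul(Z, SZ)), SSZ))))))
  →13  S(S(S(S(mul(add(Z, mul(Z, SZ)), SSZ)))))
  →14  S(S(S(S(mul(mul(Z, SZ), SSZ)))))
  →15  S(S(S(S(mul(Z, SSZ)))))
  →16  S^4(Z)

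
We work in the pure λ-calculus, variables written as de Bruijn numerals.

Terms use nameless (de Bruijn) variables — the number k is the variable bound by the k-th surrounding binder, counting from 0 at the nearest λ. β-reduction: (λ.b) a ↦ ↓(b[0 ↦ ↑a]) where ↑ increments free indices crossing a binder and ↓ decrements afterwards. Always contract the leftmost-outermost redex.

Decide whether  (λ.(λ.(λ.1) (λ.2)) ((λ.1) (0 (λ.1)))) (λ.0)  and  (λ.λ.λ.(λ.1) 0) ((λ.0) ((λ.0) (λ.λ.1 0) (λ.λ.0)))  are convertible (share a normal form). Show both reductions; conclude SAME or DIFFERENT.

Term A:
  start: (λ.(λ.(λ.1) (λ.2)) ((λ.1) (0 (λ.1)))) (λ.0)
  →1  (λ.(λ.1) (λ.λ.0)) ((λ.λ.0) ((λ.0) (λ.λ.0)))
  →2  (λ.(λ.λ.0) ((λ.0) (λ.λ.0))) (λ.λ.0)
  →3  (λ.λ.0) ((λ.0) (λ.λ.0))
  →4  λ.0

Term B:
  start: (λ.λ.λ.(λ.1) 0) ((λ.0) ((λ.0) (λ.λ.1 0) (λ.λ.0)))
  →1  λ.λ.(λ.1) 0
  →2  λ.λ.0

Answer: DIFFERENT — A ⇓ λ.0, B ⇓ λ.λ.0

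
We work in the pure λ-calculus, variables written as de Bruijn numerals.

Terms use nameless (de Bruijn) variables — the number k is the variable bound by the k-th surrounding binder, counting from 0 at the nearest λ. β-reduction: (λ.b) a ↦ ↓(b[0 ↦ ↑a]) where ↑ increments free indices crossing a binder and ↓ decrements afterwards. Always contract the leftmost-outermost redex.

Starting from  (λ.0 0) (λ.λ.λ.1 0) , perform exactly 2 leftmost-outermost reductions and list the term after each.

  start: (λ.0 0) (λ.λ.λ.1 0)
  step 1: (λ.λ.λ.1 0) (λ.λ.λ.1 0)
  step 2: λ.λ.1 0

Answer: after 2 steps: λ.λ.1 0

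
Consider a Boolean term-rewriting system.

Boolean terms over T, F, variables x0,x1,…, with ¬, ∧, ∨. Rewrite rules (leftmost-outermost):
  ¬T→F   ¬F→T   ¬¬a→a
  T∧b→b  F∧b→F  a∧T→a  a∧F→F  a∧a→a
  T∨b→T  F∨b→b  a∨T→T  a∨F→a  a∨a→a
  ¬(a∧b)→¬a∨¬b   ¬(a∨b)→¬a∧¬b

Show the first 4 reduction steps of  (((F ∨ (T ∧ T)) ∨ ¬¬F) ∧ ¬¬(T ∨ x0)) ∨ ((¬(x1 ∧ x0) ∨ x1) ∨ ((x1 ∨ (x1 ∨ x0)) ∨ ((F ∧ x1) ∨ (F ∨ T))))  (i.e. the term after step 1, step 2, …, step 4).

  start: (((F ∨ (T ∧ T)) ∨ ¬¬F) ∧ ¬¬(T ∨ x0)) ∨ ((¬(x1 ∧ x0) ∨ x1) ∨ ((x1 ∨ (x1 ∨ x0)) ∨ ((F ∧ x1) ∨ (F ∨ T))))
  [1] (((T ∧ T) ∨ ¬¬F) ∧ ¬¬(T ∨ x0)) ∨ ((¬(x1 ∧ x0) ∨ x1) ∨ ((x1 ∨ (x1 ∨ x0)) ∨ ((F ∧ x1) ∨ (F ∨ T))))
  [2] ((T ∨ ¬¬F) ∧ ¬¬(T ∨ x0)) ∨ ((¬(x1 ∧ x0) ∨ x1) ∨ ((x1 ∨ (x1 ∨ x0)) ∨ ((F ∧ x1) ∨ (F ∨ T))))
  [3] (T ∧ ¬¬(T ∨ x0)) ∨ ((¬(x1 ∧ x0) ∨ x1) ∨ ((x1 ∨ (x1 ∨ x0)) ∨ ((F ∧ x1) ∨ (F ∨ T))))
  [4] ¬¬(T ∨ x0) ∨ ((¬(x1 ∧ x0) ∨ x1) ∨ ((x1 ∨ (x1 ∨ x0)) ∨ ((F ∧ x1) ∨ (F ∨ T))))

Answer: after 4 steps: ¬¬(T ∨ x0) ∨ ((¬(x1 ∧ x0) ∨ x1) ∨ ((x1 ∨ (x1 ∨ x0)) ∨ ((F ∧ x1) ∨ (F ∨ T))))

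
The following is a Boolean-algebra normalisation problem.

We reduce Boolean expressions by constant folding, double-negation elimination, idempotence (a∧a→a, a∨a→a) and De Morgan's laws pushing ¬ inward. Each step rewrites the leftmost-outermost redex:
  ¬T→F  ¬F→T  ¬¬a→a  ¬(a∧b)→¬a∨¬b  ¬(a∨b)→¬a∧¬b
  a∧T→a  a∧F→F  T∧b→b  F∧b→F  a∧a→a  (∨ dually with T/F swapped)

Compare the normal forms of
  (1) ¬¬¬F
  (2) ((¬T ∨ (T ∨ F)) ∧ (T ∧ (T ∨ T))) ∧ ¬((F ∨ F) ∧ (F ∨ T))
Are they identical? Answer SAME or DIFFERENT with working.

Answer: SAME — A ⇓ T, B ⇓ T

Derivation:
Term A:
  start: ¬¬¬F
  [1] ¬F
  [2] T

Term B:
  start: ((¬T ∨ (T ∨ F)) ∧ (T ∧ (T ∨ T))) ∧ ¬((F ∨ F) ∧ (F ∨ T))
  [1] ((F ∨ (T ∨ F)) ∧ (T ∧ (T ∨ T))) ∧ ¬((F ∨ F) ∧ (F ∨ T))
  [2] ((T ∨ F) ∧ (T ∧ (T ∨ T))) ∧ ¬((F ∨ F) ∧ (F ∨ T))
  [3] (T ∧ (T ∧ (T ∨ T))) ∧ ¬((F ∨ F) ∧ (F ∨ T))
  [4] (T ∧ (T ∨ T)) ∧ ¬((F ∨ F) ∧ (F ∨ T))
  [5] (T ∨ T) ∧ ¬((F ∨ F) ∧ (F ∨ T))
  [6] T ∧ ¬((F ∨ F) ∧ (F ∨ T))
  [7] ¬((F ∨ F) ∧ (F ∨ T))
  [8] ¬(F ∨ F) ∨ ¬(F ∨ T)
  [9] (¬F ∧ ¬F) ∨ ¬(F ∨ T)
  [10] ¬F ∨ ¬(F ∨ T)
  [11] T ∨ ¬(F ∨ T)
  [12] T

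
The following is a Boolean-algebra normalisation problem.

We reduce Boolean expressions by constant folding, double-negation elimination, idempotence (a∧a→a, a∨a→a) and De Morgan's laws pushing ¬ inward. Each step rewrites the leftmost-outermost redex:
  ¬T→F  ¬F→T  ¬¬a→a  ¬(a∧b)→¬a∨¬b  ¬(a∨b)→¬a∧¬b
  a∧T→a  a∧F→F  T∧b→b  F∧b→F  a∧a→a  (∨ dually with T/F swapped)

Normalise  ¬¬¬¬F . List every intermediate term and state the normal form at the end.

Answer: normal form = F  (in 2 steps)

Working:
  start: ¬¬¬¬F
  [1] ¬¬F
  [2] F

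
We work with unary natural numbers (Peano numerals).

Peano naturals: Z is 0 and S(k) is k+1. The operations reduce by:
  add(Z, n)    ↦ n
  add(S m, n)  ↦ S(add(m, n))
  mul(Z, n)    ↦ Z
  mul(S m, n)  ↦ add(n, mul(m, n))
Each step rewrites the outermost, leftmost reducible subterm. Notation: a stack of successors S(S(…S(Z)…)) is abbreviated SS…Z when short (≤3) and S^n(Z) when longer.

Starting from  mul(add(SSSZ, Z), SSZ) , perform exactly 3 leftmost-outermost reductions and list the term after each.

  start: mul(add(SSSZ, Z), SSZ)
  [1] mul(S(add(SSZ, Z)), SSZ)
  [2] add(SSZ, mul(add(SSZ, Z), SSZ))
  [3] S(add(SZ, mul(add(SSZ, Z), SSZ)))

Answer: after 3 steps: S(add(SZ, mul(add(SSZ, Z), SSZ)))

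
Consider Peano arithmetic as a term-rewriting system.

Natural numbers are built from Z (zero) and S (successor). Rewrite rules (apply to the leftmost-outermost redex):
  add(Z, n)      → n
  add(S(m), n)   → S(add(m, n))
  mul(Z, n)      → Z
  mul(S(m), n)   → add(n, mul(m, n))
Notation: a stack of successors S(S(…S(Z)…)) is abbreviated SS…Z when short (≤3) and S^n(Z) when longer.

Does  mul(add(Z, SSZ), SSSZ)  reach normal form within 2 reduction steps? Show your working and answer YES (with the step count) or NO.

Answer: NO — after 2 steps the term is add(SSSZ, mul(SZ, SSSZ)), not yet normal

Reduction:
  start: mul(add(Z, SSZ), SSSZ)
  →1  mul(SSZ, SSSZ)
  →2  add(SSSZ, mul(SZ, SSSZ))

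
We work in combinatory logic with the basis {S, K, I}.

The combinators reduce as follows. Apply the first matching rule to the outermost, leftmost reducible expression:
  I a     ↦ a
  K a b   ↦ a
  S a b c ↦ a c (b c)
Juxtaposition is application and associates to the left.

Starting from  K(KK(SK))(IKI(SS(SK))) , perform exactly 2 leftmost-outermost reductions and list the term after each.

  start: K(KK(SK))(IKI(SS(SK)))
  →1  KK(SK)
  →2  K

Answer: after 2 steps: K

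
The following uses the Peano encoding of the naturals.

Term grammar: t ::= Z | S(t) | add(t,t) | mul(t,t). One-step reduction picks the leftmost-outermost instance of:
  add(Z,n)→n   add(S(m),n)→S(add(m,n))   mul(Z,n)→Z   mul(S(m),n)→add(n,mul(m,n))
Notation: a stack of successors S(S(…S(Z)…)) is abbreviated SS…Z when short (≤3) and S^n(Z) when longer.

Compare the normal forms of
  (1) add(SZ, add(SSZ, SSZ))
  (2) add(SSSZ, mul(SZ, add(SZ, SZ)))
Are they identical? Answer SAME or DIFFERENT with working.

Term A:
  start: add(SZ, add(SSZ, SSZ))
  [1] S(add(Z, add(SSZ, SSZ)))
  [2] S(add(SSZ, SSZ))
  [3] S(S(add(SZ, SSZ)))
  [4] S(S(S(add(Z, SSZ))))
  [5] S^5(Z)

Term B:
  start: add(SSSZ, mul(SZ, add(SZ, SZ)))
  [1] S(add(SSZ, mul(SZ, add(SZ, SZ))))
  [2] S(S(add(SZ, mul(SZ, add(SZ, SZ)))))
  [3] S(S(S(add(Z, mul(SZ, add(SZ, SZ))))))
  [4] S(S(S(mul(SZ, add(SZ, SZ)))))
  [5] S(S(S(add(add(SZ, SZ), mul(Z, add(SZ, SZ))))))
  [6] S(S(S(add(S(add(Z, SZ)), mul(Z, add(SZ, SZ))))))
  [7] S(S(S(S(add(add(Z, SZ), mul(Z, add(SZ, SZ)))))))
  [8] S(S(S(S(add(SZ, mul(Z, add(SZ, SZ)))))))
  [9] S(S(S(S(S(add(Z, mul(Z, add(SZ, SZ))))))))
  [10] S(S(S(S(S(mul(Z, add(SZ, SZ)))))))
  [11] S^5(Z)

Answer: SAME — A ⇓ S^5(Z), B ⇓ S^5(Z)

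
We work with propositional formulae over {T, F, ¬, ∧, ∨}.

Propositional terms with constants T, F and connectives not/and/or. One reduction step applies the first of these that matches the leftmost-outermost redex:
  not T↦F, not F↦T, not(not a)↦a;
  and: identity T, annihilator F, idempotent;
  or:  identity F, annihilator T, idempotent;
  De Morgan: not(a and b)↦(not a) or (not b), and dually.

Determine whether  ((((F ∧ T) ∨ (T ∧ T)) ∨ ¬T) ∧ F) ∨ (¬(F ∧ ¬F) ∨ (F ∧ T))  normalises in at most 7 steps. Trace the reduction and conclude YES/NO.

Answer: YES — reaches normal form T in 6 ≤ 7 steps

Reduction:
  start: ((((F ∧ T) ∨ (T ∧ T)) ∨ ¬T) ∧ F) ∨ (¬(F ∧ ¬F) ∨ (F ∧ T))
  →1  F ∨ (¬(F ∧ ¬F) ∨ (F ∧ T))
  →2  ¬(F ∧ ¬F) ∨ (F ∧ T)
  →3  (¬F ∨ ¬¬F) ∨ (F ∧ T)
  →4  (T ∨ ¬¬F) ∨ (F ∧ T)
  →5  T ∨ (F ∧ T)
  →6  T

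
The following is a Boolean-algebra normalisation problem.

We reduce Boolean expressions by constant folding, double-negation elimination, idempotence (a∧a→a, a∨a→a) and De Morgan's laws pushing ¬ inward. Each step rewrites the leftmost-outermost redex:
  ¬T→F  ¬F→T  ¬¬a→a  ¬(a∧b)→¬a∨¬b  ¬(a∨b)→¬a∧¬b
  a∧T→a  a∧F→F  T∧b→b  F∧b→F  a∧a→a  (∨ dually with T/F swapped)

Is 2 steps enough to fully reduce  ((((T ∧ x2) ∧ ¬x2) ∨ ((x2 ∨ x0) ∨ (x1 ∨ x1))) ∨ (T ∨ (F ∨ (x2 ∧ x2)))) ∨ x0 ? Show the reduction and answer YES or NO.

  start: ((((T ∧ x2) ∧ ¬x2) ∨ ((x2 ∨ x0) ∨ (x1 ∨ x1))) ∨ (T ∨ (F ∨ (x2 ∧ x2)))) ∨ x0
  [1] (((x2 ∧ ¬x2) ∨ ((x2 ∨ x0) ∨ (x1 ∨ x1))) ∨ (T ∨ (F ∨ (x2 ∧ x2)))) ∨ x0
  [2] (((x2 ∧ ¬x2) ∨ ((x2 ∨ x0) ∨ x1)) ∨ (T ∨ (F ∨ (x2 ∧ x2)))) ∨ x0

Answer: NO — after 2 steps the term is (((x2 ∧ ¬x2) ∨ ((x2 ∨ x0) ∨ x1)) ∨ (T ∨ (F ∨ (x2 ∧ x2)))) ∨ x0, not yet normal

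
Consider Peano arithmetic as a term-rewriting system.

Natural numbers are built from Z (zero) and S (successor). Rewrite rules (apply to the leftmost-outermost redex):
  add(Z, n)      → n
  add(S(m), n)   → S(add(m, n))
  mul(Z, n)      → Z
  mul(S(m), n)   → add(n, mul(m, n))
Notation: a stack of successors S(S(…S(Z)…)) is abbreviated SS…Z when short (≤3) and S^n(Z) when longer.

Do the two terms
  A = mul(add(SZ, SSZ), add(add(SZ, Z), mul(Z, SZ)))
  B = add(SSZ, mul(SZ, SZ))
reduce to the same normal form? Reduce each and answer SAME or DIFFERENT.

Term A:
  start: mul(add(SZ, SSZ), add(add(SZ, Z), mul(Z, SZ)))
  [1] mul(S(add(Z, SSZ)), add(add(SZ, Z), mul(Z, SZ)))
  [2] add(add(add(SZ, Z), mul(Z, SZ)), mul(add(Z, SSZ), add(add(SZ, Z), mul(Z, SZ))))
  [3] add(add(S(add(Z, Z)), mul(Z, SZ)), mul(add(Z, SSZ), add(add(SZ, Z), mul(Z, SZ))))
  [4] add(S(add(add(Z, Z), mul(Z, SZ))), mul(add(Z, SSZ), add(add(SZ, Z), mul(Z, SZ))))
  [5] S(add(add(add(Z, Z), mul(Z, SZ)), mul(add(Z, SSZ), add(add(SZ, Z), mul(Z, SZ)))))
  [6] S(add(add(Z, mul(Z, SZ)), mul(add(Z, SSZ), add(add(SZ, Z), mul(Z, SZ)))))
  [7] S(add(mul(Z, SZ), mul(add(Z, SSZ), add(add(SZ, Z), mul(Z, SZ)))))
  [8] S(add(Z, mul(add(Z, SSZ), add(add(SZ, Z), mul(Z, SZ)))))
  [9] S(mul(add(Z, SSZ), add(add(SZ, Z), mul(Z, SZ))))
  [10] S(mul(SSZ, add(add(SZ, Z), mul(Z, SZ))))
  [11] S(add(add(add(SZ, Z), mul(Z, SZ)), mul(SZ, add(add(SZ, Z), mul(Z, SZ)))))
  [12] S(add(add(S(add(Z, Z)), mul(Z, SZ)), mul(SZ, add(add(SZ, Z), mul(Z, SZ)))))
  [13] S(add(S(add(add(Z, Z), mul(Z, SZ))), mul(SZ, add(add(SZ, Z), mul(Z, SZ)))))
  [14] S(S(add(add(add(Z, Z), mul(Z, SZ)), mul(SZ, add(add(SZ, Z), mul(Z, SZ))))))
  [15] S(S(add(add(Z, mul(Z, SZ)), mul(SZ, add(add(SZ, Z), mul(Z, SZ))))))
  [16] S(S(add(mul(Z, SZ), mul(SZ, add(add(SZ, Z), mul(Z, SZ))))))
  [17] S(S(add(Z, mul(SZ, add(add(SZ, Z), mul(Z, SZ))))))
  [18] S(S(mul(SZ, add(add(SZ, Z), mul(Z, SZ)))))
  [19] S(S(add(add(add(SZ, Z), mul(Z, SZ)), mul(Z, add(add(SZ, Z), mul(Z, SZ))))))
  [20] S(S(add(add(S(add(Z, Z)), mul(Z, SZ)), mul(Z, add(add(SZ, Z), mul(Z, SZ))))))
  [21] S(S(add(S(add(add(Z, Z), mul(Z, SZ))), mul(Z, add(add(SZ, Z), mul(Z, SZ))))))
  [22] S(S(S(add(add(add(Z, Z), mul(Z, SZ)), mul(Z, add(add(SZ, Z), mul(Z, SZ)))))))
  [23] S(S(S(add(add(Z, mul(Z, SZ)), mul(Z, add(add(SZ, Z), mul(Z, SZ)))))))
  [24] S(S(S(add(mul(Z, SZ), mul(Z, add(add(SZ, Z), mul(Z, SZ)))))))
  [25] S(S(S(add(Z, mul(Z, add(add(SZ, Z), mul(Z, SZ)))))))
  [26] S(S(S(mul(Z, add(add(SZ, Z), mul(Z, SZ))))))
  [27] SSSZ

Term B:
  start: add(SSZ, mul(SZ, SZ))
  [1] S(add(SZ, mul(SZ, SZ)))
  [2] S(S(add(Z, mul(SZ, SZ))))
  [3] S(S(mul(SZ, SZ)))
  [4] S(S(add(SZ, mul(Z, SZ))))
  [5] S(S(S(add(Z, mul(Z, SZ)))))
  [6] S(S(S(mul(Z, SZ))))
  [7] SSSZ

Answer: SAME — A ⇓ SSSZ, B ⇓ SSSZ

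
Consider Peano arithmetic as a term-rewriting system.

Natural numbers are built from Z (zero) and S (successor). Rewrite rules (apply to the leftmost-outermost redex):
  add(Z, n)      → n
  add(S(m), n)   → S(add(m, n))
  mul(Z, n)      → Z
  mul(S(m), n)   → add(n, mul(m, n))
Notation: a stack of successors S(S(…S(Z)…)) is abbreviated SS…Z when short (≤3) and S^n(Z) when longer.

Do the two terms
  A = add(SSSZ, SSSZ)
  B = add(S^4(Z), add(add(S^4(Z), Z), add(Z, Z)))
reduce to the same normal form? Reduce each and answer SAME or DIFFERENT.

Answer: DIFFERENT — A ⇓ S^6(Z), B ⇓ S^8(Z)

Working:
Term A:
  start: add(SSSZ, SSSZ)
  step 1: S(add(SSZ, SSSZ))
  step 2: S(S(add(SZ, SSSZ)))
  step 3: S(S(S(add(Z, SSSZ))))
  step 4: S^6(Z)

Term B:
  start: add(S^4(Z), add(add(S^4(Z), Z), add(Z, Z)))
  step 1: S(add(SSSZ, add(add(S^4(Z), Z), add(Z, Z))))
  step 2: S(S(add(SSZ, add(add(S^4(Z), Z), add(Z, Z)))))
  step 3: S(S(S(add(SZ, add(add(S^4(Z), Z), add(Z, Z))))))
  step 4: S(S(S(S(add(Z, add(add(S^4(Z), Z), add(Z, Z)))))))
  step 5: S(S(S(S(add(add(S^4(Z), Z), add(Z, Z))))))
  step 6: S(S(S(S(add(S(add(SSSZ, Z)), add(Z, Z))))))
  step 7: S(S(S(S(S(add(add(SSSZ, Z), add(Z, Z)))))))
  step 8: S(S(S(S(S(add(S(add(SSZ, Z)), add(Z, Z)))))))
  step 9: S(S(S(S(S(S(add(add(SSZ, Z), add(Z, Z))))))))
  step 10: S(S(S(S(S(S(add(S(add(SZ, Z)), add(Z, Z))))))))
  step 11: S(S(S(S(S(S(S(add(add(SZ, Z), add(Z, Z)))))))))
  step 12: S(S(S(S(S(S(S(add(S(add(Z, Z)), add(Z, Z)))))))))
  step 13: S(S(S(S(S(S(S(S(add(add(Z, Z), add(Z, Z))))))))))
  step 14: S(S(S(S(S(S(S(S(add(Z, add(Z, Z))))))))))
  step 15: S(S(S(S(S(S(S(S(add(Z, Z)))))))))
  step 16: S^8(Z)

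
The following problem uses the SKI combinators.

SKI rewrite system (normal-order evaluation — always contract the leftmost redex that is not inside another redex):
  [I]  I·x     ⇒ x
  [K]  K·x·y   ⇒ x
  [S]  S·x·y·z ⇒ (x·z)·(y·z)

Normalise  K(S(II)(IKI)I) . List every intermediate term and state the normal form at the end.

  start: K(S(II)(IKI)I)
  [1] K(III(IKII))
  [2] K(II(IKII))
  [3] K(I(IKII))
  [4] K(IKII)
  [5] K(KII)
  [6] KI

Answer: normal form = KI  (in 6 steps)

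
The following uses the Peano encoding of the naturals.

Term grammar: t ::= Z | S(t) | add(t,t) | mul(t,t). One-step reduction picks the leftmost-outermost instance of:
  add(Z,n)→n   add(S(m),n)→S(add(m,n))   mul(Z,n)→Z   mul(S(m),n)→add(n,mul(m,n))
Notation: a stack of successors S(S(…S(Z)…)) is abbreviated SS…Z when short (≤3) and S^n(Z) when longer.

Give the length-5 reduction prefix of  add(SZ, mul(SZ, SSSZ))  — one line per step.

Answer: after 5 steps: S(S(S(add(SZ, mul(Z, SSSZ)))))

Reduction:
  start: add(SZ, mul(SZ, SSSZ))
  [1] S(add(Z, mul(SZ, SSSZ)))
  [2] S(mul(SZ, SSSZ))
  [3] S(add(SSSZ, mul(Z, SSSZ)))
  [4] S(S(add(SSZ, mul(Z, SSSZ))))
  [5] S(S(S(add(SZ, mul(Z, SSSZ)))))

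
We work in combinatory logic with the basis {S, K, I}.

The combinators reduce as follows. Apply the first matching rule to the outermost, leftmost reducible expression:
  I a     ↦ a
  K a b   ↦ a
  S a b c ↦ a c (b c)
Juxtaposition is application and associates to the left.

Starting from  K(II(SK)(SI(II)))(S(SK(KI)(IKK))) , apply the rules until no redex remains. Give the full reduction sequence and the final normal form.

  start: K(II(SK)(SI(II)))(S(SK(KI)(IKK)))
  [1] II(SK)(SI(II))
  [2] I(SK)(SI(II))
  [3] SK(SI(II))
  [4] SK(SII)

Answer: normal form = SK(SII)  (in 4 steps)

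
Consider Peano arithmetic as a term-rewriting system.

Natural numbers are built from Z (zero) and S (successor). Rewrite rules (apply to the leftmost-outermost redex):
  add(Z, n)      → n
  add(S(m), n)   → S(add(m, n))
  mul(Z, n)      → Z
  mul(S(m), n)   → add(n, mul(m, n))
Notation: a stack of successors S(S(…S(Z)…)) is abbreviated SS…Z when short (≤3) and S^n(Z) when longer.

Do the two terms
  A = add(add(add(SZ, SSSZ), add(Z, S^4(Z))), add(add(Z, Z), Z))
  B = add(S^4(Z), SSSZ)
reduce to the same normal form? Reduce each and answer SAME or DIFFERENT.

Answer: DIFFERENT — A ⇓ S^8(Z), B ⇓ S^7(Z)

Reduction:
Term A:
  start: add(add(add(SZ, SSSZ), add(Z, S^4(Z))), add(add(Z, Z), Z))
  step 1: add(add(S(add(Z, SSSZ)), add(Z, S^4(Z))), add(add(Z, Z), Z))
  step 2: add(S(add(add(Z, SSSZ), add(Z, S^4(Z)))), add(add(Z, Z), Z))
  step 3: S(add(add(add(Z, SSSZ), add(Z, S^4(Z))), add(add(Z, Z), Z)))
  step 4: S(add(add(SSSZ, add(Z, S^4(Z))), add(add(Z, Z), Z)))
  step 5: S(add(S(add(SSZ, add(Z, S^4(Z)))), add(add(Z, Z), Z)))
  step 6: S(S(add(add(SSZ, add(Z, S^4(Z))), add(add(Z, Z), Z))))
  step 7: S(S(add(S(add(SZ, add(Z, S^4(Z)))), add(add(Z, Z), Z))))
  step 8: S(S(S(add(add(SZ, add(Z, S^4(Z))), add(add(Z, Z), Z)))))
  step 9: S(S(S(add(S(add(Z, add(Z, S^4(Z)))), add(add(Z, Z), Z)))))
  step 10: S(S(S(S(add(add(Z, add(Z, S^4(Z))), add(add(Z, Z), Z))))))
  step 11: S(S(S(S(add(add(Z, S^4(Z)), add(add(Z, Z), Z))))))
  step 12: S(S(S(S(add(S^4(Z), add(add(Z, Z), Z))))))
  step 13: S(S(S(S(S(add(SSSZ, add(add(Z, Z), Z)))))))
  step 14: S(S(S(S(S(S(add(SSZ, add(add(Z, Z), Z))))))))
  step 15: S(S(S(S(S(S(S(add(SZ, add(add(Z, Z), Z)))))))))
  step 16: S(S(S(S(S(S(S(S(add(Z, add(add(Z, Z), Z))))))))))
  step 17: S(S(S(S(S(S(S(S(add(add(Z, Z), Z)))))))))
  step 18: S(S(S(S(S(S(S(S(add(Z, Z)))))))))
  step 19: S^8(Z)

Term B:
  start: add(S^4(Z), SSSZ)
  step 1: S(add(SSSZ, SSSZ))
  step 2: S(S(add(SSZ, SSSZ)))
  step 3: S(S(S(add(SZ, SSSZ))))
  step 4: S(S(S(S(add(Z, SSSZ)))))
  step 5: S^7(Z)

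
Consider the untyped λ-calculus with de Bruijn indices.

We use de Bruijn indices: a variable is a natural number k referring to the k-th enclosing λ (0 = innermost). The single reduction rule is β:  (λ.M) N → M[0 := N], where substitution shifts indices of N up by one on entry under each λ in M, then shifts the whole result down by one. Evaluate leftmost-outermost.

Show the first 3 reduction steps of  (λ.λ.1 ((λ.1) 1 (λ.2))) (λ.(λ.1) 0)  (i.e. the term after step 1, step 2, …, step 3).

  start: (λ.λ.1 ((λ.1) 1 (λ.2))) (λ.(λ.1) 0)
  step 1: λ.(λ.(λ.1) 0) ((λ.1) (λ.(λ.1) 0) (λ.λ.(λ.1) 0))
  step 2: λ.(λ.(λ.2) (λ.(λ.1) 0) (λ.λ.(λ.1) 0)) ((λ.1) (λ.(λ.1) 0) (λ.λ.(λ.1) 0))
  step 3: λ.(λ.1) (λ.(λ.1) 0) (λ.λ.(λ.1) 0)

Answer: after 3 steps: λ.(λ.1) (λ.(λ.1) 0) (λ.λ.(λ.1) 0)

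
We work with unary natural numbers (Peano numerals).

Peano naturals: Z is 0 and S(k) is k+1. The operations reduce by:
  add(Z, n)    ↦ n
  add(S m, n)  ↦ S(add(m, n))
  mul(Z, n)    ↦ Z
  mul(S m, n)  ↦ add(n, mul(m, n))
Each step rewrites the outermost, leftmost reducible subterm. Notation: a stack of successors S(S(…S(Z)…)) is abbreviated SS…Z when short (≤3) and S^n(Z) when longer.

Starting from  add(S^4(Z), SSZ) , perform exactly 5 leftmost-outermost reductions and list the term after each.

Answer: after 5 steps: S^6(Z)

Working:
  start: add(S^4(Z), SSZ)
  [1] S(add(SSSZ, SSZ))
  [2] S(S(add(SSZ, SSZ)))
  [3] S(S(S(add(SZ, SSZ))))
  [4] S(S(S(S(add(Z, SSZ)))))
  [5] S^6(Z)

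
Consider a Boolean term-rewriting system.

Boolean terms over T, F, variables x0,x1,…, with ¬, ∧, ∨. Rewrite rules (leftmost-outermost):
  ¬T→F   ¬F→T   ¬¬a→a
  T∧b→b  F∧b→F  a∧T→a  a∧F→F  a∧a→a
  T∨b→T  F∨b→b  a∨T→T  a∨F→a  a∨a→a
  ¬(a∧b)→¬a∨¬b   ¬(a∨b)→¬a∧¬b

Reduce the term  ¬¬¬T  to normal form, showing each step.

Answer: normal form = F  (in 2 steps)

Working:
  start: ¬¬¬T
  [1] ¬T
  [2] F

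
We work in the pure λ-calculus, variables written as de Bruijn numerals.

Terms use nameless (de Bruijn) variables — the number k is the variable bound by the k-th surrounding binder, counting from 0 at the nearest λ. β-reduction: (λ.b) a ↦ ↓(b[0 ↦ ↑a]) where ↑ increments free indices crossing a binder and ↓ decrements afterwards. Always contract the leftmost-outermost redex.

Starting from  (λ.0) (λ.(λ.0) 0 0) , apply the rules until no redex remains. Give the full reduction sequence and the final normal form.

Answer: normal form = λ.0 0  (in 2 steps)

Working:
  start: (λ.0) (λ.(λ.0) 0 0)
  [1] λ.(λ.0) 0 0
  [2] λ.0 0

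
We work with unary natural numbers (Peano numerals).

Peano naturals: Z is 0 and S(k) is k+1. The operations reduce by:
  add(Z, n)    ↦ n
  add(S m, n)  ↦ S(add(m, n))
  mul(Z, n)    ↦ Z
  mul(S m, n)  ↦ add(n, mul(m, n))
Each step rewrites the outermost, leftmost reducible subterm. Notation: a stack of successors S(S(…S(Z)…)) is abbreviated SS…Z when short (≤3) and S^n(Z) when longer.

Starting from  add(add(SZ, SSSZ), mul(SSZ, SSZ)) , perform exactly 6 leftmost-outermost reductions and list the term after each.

  start: add(add(SZ, SSSZ), mul(SSZ, SSZ))
  →1  add(S(add(Z, SSSZ)), mul(SSZ, SSZ))
  →2  S(add(add(Z, SSSZ), mul(SSZ, SSZ)))
  →3  S(add(SSSZ, mul(SSZ, SSZ)))
  →4  S(S(add(SSZ, mul(SSZ, SSZ))))
  →5  S(S(S(add(SZ, mul(SSZ, SSZ)))))
  →6  S(S(S(S(add(Z, mul(SSZ, SSZ))))))

Answer: after 6 steps: S(S(S(S(add(Z, mul(SSZ, SSZ))))))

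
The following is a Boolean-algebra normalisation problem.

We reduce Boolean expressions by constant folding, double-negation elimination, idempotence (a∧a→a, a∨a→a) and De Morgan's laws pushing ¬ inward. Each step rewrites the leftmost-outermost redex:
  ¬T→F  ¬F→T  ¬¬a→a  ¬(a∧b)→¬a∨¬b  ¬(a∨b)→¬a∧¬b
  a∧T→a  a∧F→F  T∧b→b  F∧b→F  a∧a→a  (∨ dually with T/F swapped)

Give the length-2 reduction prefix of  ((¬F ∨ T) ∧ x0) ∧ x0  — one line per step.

Answer: after 2 steps: x0 ∧ x0

Working:
  start: ((¬F ∨ T) ∧ x0) ∧ x0
  →1  (T ∧ x0) ∧ x0
  →2  x0 ∧ x0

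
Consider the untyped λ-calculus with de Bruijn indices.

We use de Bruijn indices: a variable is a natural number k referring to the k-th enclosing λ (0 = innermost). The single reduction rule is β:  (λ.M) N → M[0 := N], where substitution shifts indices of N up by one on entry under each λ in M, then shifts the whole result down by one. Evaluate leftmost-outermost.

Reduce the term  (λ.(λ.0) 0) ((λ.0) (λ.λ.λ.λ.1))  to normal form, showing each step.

  start: (λ.(λ.0) 0) ((λ.0) (λ.λ.λ.λ.1))
  [1] (λ.0) ((λ.0) (λ.λ.λ.λ.1))
  [2] (λ.0) (λ.λ.λ.λ.1)
  [3] λ.λ.λ.λ.1

Answer: normal form = λ.λ.λ.λ.1  (in 3 steps)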